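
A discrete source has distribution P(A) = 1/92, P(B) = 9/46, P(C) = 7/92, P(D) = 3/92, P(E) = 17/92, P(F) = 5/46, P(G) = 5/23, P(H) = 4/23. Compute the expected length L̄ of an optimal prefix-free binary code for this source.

Repeatedly combine the two least-probable nodes; the expected code length is the sum of the merged weights.
merge 1/92 + 3/92 → 1/23
merge 1/23 + 7/92 → 11/92
merge 5/46 + 11/92 → 21/92
merge 4/23 + 17/92 → 33/92
merge 9/46 + 5/23 → 19/46
merge 21/92 + 33/92 → 27/46
merge 19/46 + 27/46 → 1
L = 1/23 + 11/92 + 21/92 + 33/92 + 19/46 + 27/46 + 1 = 11/4 = 2.75 bits/symbol.

2.75 bits/symbol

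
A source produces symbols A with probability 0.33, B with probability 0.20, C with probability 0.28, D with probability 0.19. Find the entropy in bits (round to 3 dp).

H = −Σ pᵢ log₂ pᵢ.
−0.33·log₂(0.33) = 0.5278
−0.20·log₂(0.20) = 0.4644
−0.28·log₂(0.28) = 0.5142
−0.19·log₂(0.19) = 0.4552
Sum ≈ 1.9617 → 1.962 bits.

1.962 bits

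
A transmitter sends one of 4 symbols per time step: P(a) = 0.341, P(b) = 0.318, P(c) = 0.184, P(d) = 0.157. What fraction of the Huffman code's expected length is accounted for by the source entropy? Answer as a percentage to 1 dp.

Entropy H = −Σ p log₂ p ≈ 1.9236 bits.
Huffman merges: 157/1000+23/125→341/1000; 159/500+341/1000→659/1000; 341/1000+659/1000→1. L = 2 ≈ 2.0000.
Efficiency = H/L = 1.9236/2.0000 = 96.2%.

96.2%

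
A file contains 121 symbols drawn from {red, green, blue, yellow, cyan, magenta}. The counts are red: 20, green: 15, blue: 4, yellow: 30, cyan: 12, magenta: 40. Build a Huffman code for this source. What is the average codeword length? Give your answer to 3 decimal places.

Probabilities are the counts divided by 121.
Repeatedly combine the two least-probable nodes; the expected code length is the sum of the merged weights.
merge 4/121 + 12/121 → 16/121
merge 15/121 + 16/121 → 31/121
merge 20/121 + 30/121 → 50/121
merge 31/121 + 40/121 → 71/121
merge 50/121 + 71/121 → 1
L = 16/121 + 31/121 + 50/121 + 71/121 + 1 = 289/121 ≈ 2.388 bits/symbol.

2.388 bits/symbol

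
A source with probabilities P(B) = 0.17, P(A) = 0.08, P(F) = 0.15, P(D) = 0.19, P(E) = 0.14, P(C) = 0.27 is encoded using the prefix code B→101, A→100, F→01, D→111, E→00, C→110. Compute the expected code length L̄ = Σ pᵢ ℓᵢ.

2.71 bits/symbol

L̄ = Σ pᵢ·ℓᵢ = 0.17·3 + 0.08·3 + 0.15·2 + 0.19·3 + 0.14·2 + 0.27·3 = 2.71 bits/symbol.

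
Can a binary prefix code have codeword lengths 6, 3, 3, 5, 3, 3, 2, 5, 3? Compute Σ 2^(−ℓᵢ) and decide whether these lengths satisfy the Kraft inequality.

0.953125; yes

With common denominator 2^6 = 64: Σ 2^(−ℓᵢ) = 1/64 + 8/64 + 8/64 + 2/64 + 8/64 + 8/64 + 16/64 + 2/64 + 8/64 = 61/64 = 0.953125.
Kraft's inequality requires Σ ≤ 1; here Σ = 0.953125 ≤ 1, so such a prefix code exists.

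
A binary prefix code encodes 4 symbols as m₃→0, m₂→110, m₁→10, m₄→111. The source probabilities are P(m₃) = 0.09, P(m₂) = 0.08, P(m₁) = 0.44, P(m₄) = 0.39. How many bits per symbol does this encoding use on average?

2.38 bits/symbol

L̄ = Σ pᵢ·ℓᵢ = 0.09·1 + 0.08·3 + 0.44·2 + 0.39·3 = 2.38 bits/symbol.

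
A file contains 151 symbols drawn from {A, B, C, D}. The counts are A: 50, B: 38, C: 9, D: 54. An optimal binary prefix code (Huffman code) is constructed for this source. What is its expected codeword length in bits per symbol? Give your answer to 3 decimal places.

Probabilities are the counts divided by 151.
Repeatedly combine the two least-probable nodes; the expected code length is the sum of the merged weights.
merge 9/151 + 38/151 → 47/151
merge 47/151 + 50/151 → 97/151
merge 54/151 + 97/151 → 1
L = 47/151 + 97/151 + 1 = 295/151 ≈ 1.954 bits/symbol.

1.954 bits/symbol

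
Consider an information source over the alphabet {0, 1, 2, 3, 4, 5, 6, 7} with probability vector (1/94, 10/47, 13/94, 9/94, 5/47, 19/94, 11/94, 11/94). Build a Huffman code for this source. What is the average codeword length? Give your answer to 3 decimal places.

Repeatedly combine the two least-probable nodes; the expected code length is the sum of the merged weights.
merge 1/94 + 9/94 → 5/47
merge 5/47 + 5/47 → 10/47
merge 11/94 + 11/94 → 11/47
merge 13/94 + 19/94 → 16/47
merge 10/47 + 10/47 → 20/47
merge 11/47 + 16/47 → 27/47
merge 20/47 + 27/47 → 1
L = 5/47 + 10/47 + 11/47 + 16/47 + 20/47 + 27/47 + 1 = 136/47 ≈ 2.894 bits/symbol.

2.894 bits/symbol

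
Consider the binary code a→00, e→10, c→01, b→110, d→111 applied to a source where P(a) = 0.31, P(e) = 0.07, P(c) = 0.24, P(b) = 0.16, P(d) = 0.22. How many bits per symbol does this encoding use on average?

2.38 bits/symbol

L̄ = Σ pᵢ·ℓᵢ = 0.31·2 + 0.07·2 + 0.24·2 + 0.16·3 + 0.22·3 = 2.38 bits/symbol.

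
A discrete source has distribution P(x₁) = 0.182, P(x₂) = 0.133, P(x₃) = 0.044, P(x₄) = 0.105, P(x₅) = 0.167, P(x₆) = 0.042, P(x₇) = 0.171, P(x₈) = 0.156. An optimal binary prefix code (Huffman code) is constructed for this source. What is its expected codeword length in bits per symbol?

2.904 bits/symbol

Repeatedly combine the two least-probable nodes; the expected code length is the sum of the merged weights.
merge 21/500 + 11/250 → 43/500
merge 43/500 + 21/200 → 191/1000
merge 133/1000 + 39/250 → 289/1000
merge 167/1000 + 171/1000 → 169/500
merge 91/500 + 191/1000 → 373/1000
merge 289/1000 + 169/500 → 627/1000
merge 373/1000 + 627/1000 → 1
L = 43/500 + 191/1000 + 289/1000 + 169/500 + 373/1000 + 627/1000 + 1 = 363/125 = 2.904 bits/symbol.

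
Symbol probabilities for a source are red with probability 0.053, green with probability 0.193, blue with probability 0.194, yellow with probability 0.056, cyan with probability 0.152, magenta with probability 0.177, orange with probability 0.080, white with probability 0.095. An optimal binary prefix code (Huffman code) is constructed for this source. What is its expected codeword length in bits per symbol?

2.897 bits/symbol

Repeatedly combine the two least-probable nodes; the expected code length is the sum of the merged weights.
merge 53/1000 + 7/125 → 109/1000
merge 2/25 + 19/200 → 7/40
merge 109/1000 + 19/125 → 261/1000
merge 7/40 + 177/1000 → 44/125
merge 193/1000 + 97/500 → 387/1000
merge 261/1000 + 44/125 → 613/1000
merge 387/1000 + 613/1000 → 1
L = 109/1000 + 7/40 + 261/1000 + 44/125 + 387/1000 + 613/1000 + 1 = 2897/1000 = 2.897 bits/symbol.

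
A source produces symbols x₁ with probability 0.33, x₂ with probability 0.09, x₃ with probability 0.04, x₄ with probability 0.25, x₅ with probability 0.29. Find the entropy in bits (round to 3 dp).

H = −Σ pᵢ log₂ pᵢ.
−0.33·log₂(0.33) = 0.5278
−0.09·log₂(0.09) = 0.3127
−0.04·log₂(0.04) = 0.1858
−0.25·log₂(0.25) = 0.5000
−0.29·log₂(0.29) = 0.5179
Sum ≈ 2.0441 → 2.044 bits.

2.044 bits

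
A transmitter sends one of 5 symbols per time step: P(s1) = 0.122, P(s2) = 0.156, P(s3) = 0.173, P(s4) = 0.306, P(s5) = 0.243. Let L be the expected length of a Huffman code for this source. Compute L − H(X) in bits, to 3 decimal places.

0.033 bits

Entropy H = −Σ p log₂ p ≈ 2.2450 bits.
Huffman merges: 61/500+39/250→139/500; 173/1000+243/1000→52/125; 139/500+153/500→73/125; 52/125+73/125→1. L = 1139/500 ≈ 2.2780.
L − H = 2.2780 − 2.2450 = 0.033 bits.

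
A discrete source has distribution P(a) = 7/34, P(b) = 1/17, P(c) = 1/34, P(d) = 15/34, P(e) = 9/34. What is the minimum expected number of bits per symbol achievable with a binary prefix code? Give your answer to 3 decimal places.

Repeatedly combine the two least-probable nodes; the expected code length is the sum of the merged weights.
merge 1/34 + 1/17 → 3/34
merge 3/34 + 7/34 → 5/17
merge 9/34 + 5/17 → 19/34
merge 15/34 + 19/34 → 1
L = 3/34 + 5/17 + 19/34 + 1 = 33/17 ≈ 1.941 bits/symbol.

1.941 bits/symbol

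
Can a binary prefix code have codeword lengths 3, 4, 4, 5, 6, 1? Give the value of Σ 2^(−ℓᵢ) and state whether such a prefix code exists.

With common denominator 2^6 = 64: Σ 2^(−ℓᵢ) = 8/64 + 4/64 + 4/64 + 2/64 + 1/64 + 32/64 = 51/64 = 0.796875.
Kraft's inequality requires Σ ≤ 1; here Σ = 0.796875 ≤ 1, so such a prefix code exists.

0.796875; yes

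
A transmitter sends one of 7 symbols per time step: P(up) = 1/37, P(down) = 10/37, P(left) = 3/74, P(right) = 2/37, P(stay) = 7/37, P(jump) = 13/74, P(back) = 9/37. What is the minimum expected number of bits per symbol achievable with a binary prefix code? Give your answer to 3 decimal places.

Repeatedly combine the two least-probable nodes; the expected code length is the sum of the merged weights.
merge 1/37 + 3/74 → 5/74
merge 2/37 + 5/74 → 9/74
merge 9/74 + 13/74 → 11/37
merge 7/37 + 9/37 → 16/37
merge 10/37 + 11/37 → 21/37
merge 16/37 + 21/37 → 1
L = 5/74 + 9/74 + 11/37 + 16/37 + 21/37 + 1 = 92/37 ≈ 2.486 bits/symbol.

2.486 bits/symbol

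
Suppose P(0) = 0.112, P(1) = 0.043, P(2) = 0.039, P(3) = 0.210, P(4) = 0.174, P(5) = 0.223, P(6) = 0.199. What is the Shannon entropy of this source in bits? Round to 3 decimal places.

H = −Σ pᵢ log₂ pᵢ.
−0.112·log₂(0.112) = 0.3537
−0.043·log₂(0.043) = 0.1952
−0.039·log₂(0.039) = 0.1825
−0.210·log₂(0.210) = 0.4728
−0.174·log₂(0.174) = 0.4390
−0.223·log₂(0.223) = 0.4828
−0.199·log₂(0.199) = 0.4635
Sum ≈ 2.5895 → 2.590 bits.

2.590 bits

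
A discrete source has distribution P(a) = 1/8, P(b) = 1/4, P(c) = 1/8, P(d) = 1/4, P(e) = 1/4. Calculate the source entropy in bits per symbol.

Each probability is a power of 1/2, so log₂(1/p) is an integer.
H = Σ p·log₂(1/p) = 1/8·3 + 1/4·2 + 1/8·3 + 1/4·2 + 1/4·2 = 2.25 bits.

2.25 bits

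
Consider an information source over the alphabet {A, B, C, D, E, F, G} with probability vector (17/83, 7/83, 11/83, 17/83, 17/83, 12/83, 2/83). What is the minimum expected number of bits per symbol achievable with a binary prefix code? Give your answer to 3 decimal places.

Repeatedly combine the two least-probable nodes; the expected code length is the sum of the merged weights.
merge 2/83 + 7/83 → 9/83
merge 9/83 + 11/83 → 20/83
merge 12/83 + 17/83 → 29/83
merge 17/83 + 17/83 → 34/83
merge 20/83 + 29/83 → 49/83
merge 34/83 + 49/83 → 1
L = 9/83 + 20/83 + 29/83 + 34/83 + 49/83 + 1 = 224/83 ≈ 2.699 bits/symbol.

2.699 bits/symbol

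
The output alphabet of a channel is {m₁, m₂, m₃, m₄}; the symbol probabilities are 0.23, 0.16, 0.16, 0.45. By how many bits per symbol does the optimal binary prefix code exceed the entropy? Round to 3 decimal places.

Entropy H = −Σ p log₂ p ≈ 1.8521 bits.
Huffman merges: 4/25+4/25→8/25; 23/100+8/25→11/20; 9/20+11/20→1. L = 187/100 ≈ 1.8700.
L − H = 1.8700 − 1.8521 = 0.018 bits.

0.018 bits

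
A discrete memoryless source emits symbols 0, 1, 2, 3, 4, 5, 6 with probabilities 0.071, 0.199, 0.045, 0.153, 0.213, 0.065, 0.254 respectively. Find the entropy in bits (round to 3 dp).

2.584 bits

H = −Σ pᵢ log₂ pᵢ.
−0.071·log₂(0.071) = 0.2709
−0.199·log₂(0.199) = 0.4635
−0.045·log₂(0.045) = 0.2013
−0.153·log₂(0.153) = 0.4144
−0.213·log₂(0.213) = 0.4752
−0.065·log₂(0.065) = 0.2563
−0.254·log₂(0.254) = 0.5022
Sum ≈ 2.5839 → 2.584 bits.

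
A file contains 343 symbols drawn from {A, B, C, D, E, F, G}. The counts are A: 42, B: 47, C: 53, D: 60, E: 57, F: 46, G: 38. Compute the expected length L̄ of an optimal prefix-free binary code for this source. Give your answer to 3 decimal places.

2.825 bits/symbol

Probabilities are the counts divided by 343.
Repeatedly combine the two least-probable nodes; the expected code length is the sum of the merged weights.
merge 38/343 + 6/49 → 80/343
merge 46/343 + 47/343 → 93/343
merge 53/343 + 57/343 → 110/343
merge 60/343 + 80/343 → 20/49
merge 93/343 + 110/343 → 29/49
merge 20/49 + 29/49 → 1
L = 80/343 + 93/343 + 110/343 + 20/49 + 29/49 + 1 = 969/343 ≈ 2.825 bits/symbol.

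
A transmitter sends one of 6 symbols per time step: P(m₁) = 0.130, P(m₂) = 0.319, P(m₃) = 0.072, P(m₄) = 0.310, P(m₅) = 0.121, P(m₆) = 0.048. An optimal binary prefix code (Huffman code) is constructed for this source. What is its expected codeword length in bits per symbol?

Repeatedly combine the two least-probable nodes; the expected code length is the sum of the merged weights.
merge 6/125 + 9/125 → 3/25
merge 3/25 + 121/1000 → 241/1000
merge 13/100 + 241/1000 → 371/1000
merge 31/100 + 319/1000 → 629/1000
merge 371/1000 + 629/1000 → 1
L = 3/25 + 241/1000 + 371/1000 + 629/1000 + 1 = 2361/1000 = 2.361 bits/symbol.

2.361 bits/symbol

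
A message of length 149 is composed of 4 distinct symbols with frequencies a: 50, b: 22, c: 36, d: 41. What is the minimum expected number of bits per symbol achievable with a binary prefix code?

Probabilities are the counts divided by 149.
Repeatedly combine the two least-probable nodes; the expected code length is the sum of the merged weights.
merge 22/149 + 36/149 → 58/149
merge 41/149 + 50/149 → 91/149
merge 58/149 + 91/149 → 1
L = 58/149 + 91/149 + 1 = 2 bits/symbol.

2 bits/symbol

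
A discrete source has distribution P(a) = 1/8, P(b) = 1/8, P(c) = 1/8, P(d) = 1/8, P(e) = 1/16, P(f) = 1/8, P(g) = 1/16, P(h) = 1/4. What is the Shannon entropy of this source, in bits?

2.875 bits

Each probability is a power of 1/2, so log₂(1/p) is an integer.
H = Σ p·log₂(1/p) = 1/8·3 + 1/8·3 + 1/8·3 + 1/8·3 + 1/16·4 + 1/8·3 + 1/16·4 + 1/4·2 = 2.875 bits.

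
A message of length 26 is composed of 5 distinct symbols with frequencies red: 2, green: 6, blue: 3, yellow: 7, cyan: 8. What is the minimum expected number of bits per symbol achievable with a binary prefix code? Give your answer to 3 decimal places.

Probabilities are the counts divided by 26.
Repeatedly combine the two least-probable nodes; the expected code length is the sum of the merged weights.
merge 1/13 + 3/26 → 5/26
merge 5/26 + 3/13 → 11/26
merge 7/26 + 4/13 → 15/26
merge 11/26 + 15/26 → 1
L = 5/26 + 11/26 + 15/26 + 1 = 57/26 ≈ 2.192 bits/symbol.

2.192 bits/symbol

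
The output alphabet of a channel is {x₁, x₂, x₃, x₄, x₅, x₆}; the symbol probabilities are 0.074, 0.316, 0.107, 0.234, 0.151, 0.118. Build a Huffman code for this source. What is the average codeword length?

Repeatedly combine the two least-probable nodes; the expected code length is the sum of the merged weights.
merge 37/500 + 107/1000 → 181/1000
merge 59/500 + 151/1000 → 269/1000
merge 181/1000 + 117/500 → 83/200
merge 269/1000 + 79/250 → 117/200
merge 83/200 + 117/200 → 1
L = 181/1000 + 269/1000 + 83/200 + 117/200 + 1 = 49/20 = 2.45 bits/symbol.

2.45 bits/symbol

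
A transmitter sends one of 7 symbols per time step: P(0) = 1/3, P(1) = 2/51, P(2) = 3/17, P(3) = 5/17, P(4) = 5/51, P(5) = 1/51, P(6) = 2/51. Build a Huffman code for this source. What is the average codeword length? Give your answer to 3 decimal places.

2.353 bits/symbol

Repeatedly combine the two least-probable nodes; the expected code length is the sum of the merged weights.
merge 1/51 + 2/51 → 1/17
merge 2/51 + 1/17 → 5/51
merge 5/51 + 5/51 → 10/51
merge 3/17 + 10/51 → 19/51
merge 5/17 + 1/3 → 32/51
merge 19/51 + 32/51 → 1
L = 1/17 + 5/51 + 10/51 + 19/51 + 32/51 + 1 = 40/17 ≈ 2.353 bits/symbol.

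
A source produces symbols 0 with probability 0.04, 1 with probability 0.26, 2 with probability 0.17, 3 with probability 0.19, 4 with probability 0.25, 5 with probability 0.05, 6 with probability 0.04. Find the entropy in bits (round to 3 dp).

2.483 bits

H = −Σ pᵢ log₂ pᵢ.
−0.04·log₂(0.04) = 0.1858
−0.26·log₂(0.26) = 0.5053
−0.17·log₂(0.17) = 0.4346
−0.19·log₂(0.19) = 0.4552
−0.25·log₂(0.25) = 0.5000
−0.05·log₂(0.05) = 0.2161
−0.04·log₂(0.04) = 0.1858
Sum ≈ 2.4827 → 2.483 bits.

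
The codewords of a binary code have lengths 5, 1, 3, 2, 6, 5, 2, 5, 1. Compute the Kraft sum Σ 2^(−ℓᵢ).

1.734375

With common denominator 2^6 = 64: Σ 2^(−ℓᵢ) = 2/64 + 32/64 + 8/64 + 16/64 + 1/64 + 2/64 + 16/64 + 2/64 + 32/64 = 111/64 = 1.734375.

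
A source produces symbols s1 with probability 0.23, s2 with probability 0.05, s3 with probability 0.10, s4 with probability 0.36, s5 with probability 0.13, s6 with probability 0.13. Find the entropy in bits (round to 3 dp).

H = −Σ pᵢ log₂ pᵢ.
−0.23·log₂(0.23) = 0.4877
−0.05·log₂(0.05) = 0.2161
−0.10·log₂(0.10) = 0.3322
−0.36·log₂(0.36) = 0.5306
−0.13·log₂(0.13) = 0.3826
−0.13·log₂(0.13) = 0.3826
Sum ≈ 2.3319 → 2.332 bits.

2.332 bits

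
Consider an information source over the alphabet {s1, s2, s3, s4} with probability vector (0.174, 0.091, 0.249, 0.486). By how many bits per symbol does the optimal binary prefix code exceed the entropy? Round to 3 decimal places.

0.020 bits

Entropy H = −Σ p log₂ p ≈ 1.7590 bits.
Huffman merges: 91/1000+87/500→53/200; 249/1000+53/200→257/500; 243/500+257/500→1. L = 1779/1000 ≈ 1.7790.
L − H = 1.7790 − 1.7590 = 0.020 bits.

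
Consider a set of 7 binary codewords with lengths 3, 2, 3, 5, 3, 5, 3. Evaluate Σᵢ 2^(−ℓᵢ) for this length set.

With common denominator 2^5 = 32: Σ 2^(−ℓᵢ) = 4/32 + 8/32 + 4/32 + 1/32 + 4/32 + 1/32 + 4/32 = 26/32 = 0.8125.

0.8125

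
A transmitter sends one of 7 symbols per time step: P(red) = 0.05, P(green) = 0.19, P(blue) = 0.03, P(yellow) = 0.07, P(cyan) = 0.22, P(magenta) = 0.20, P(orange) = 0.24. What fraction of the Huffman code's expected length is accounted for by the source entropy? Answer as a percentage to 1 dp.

98.5%

Entropy H = −Σ p log₂ p ≈ 2.5307 bits.
Huffman merges: 3/100+1/20→2/25; 7/100+2/25→3/20; 3/20+19/100→17/50; 1/5+11/50→21/50; 6/25+17/50→29/50; 21/50+29/50→1. L = 257/100 ≈ 2.5700.
Efficiency = H/L = 2.5307/2.5700 = 98.5%.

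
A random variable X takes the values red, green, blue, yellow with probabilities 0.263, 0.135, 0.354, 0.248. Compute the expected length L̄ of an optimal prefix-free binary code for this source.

Repeatedly combine the two least-probable nodes; the expected code length is the sum of the merged weights.
merge 27/200 + 31/125 → 383/1000
merge 263/1000 + 177/500 → 617/1000
merge 383/1000 + 617/1000 → 1
L = 383/1000 + 617/1000 + 1 = 2 bits/symbol.

2 bits/symbol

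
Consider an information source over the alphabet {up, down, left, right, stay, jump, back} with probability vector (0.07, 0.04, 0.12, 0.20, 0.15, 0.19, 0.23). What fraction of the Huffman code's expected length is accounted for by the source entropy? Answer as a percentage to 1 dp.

Entropy H = −Σ p log₂ p ≈ 2.6392 bits.
Huffman merges: 1/25+7/100→11/100; 11/100+3/25→23/100; 3/20+19/100→17/50; 1/5+23/100→43/100; 23/100+17/50→57/100; 43/100+57/100→1. L = 67/25 ≈ 2.6800.
Efficiency = H/L = 2.6392/2.6800 = 98.5%.

98.5%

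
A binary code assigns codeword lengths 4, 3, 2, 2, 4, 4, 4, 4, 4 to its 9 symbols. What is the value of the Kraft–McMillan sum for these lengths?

With common denominator 2^4 = 16: Σ 2^(−ℓᵢ) = 1/16 + 2/16 + 4/16 + 4/16 + 1/16 + 1/16 + 1/16 + 1/16 + 1/16 = 16/16 = 1.

1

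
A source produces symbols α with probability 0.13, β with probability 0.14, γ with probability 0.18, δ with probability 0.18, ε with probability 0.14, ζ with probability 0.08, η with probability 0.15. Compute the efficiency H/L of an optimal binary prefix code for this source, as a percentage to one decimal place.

98.2%

Entropy H = −Σ p log₂ p ≈ 2.7695 bits.
Huffman merges: 2/25+13/100→21/100; 7/50+7/50→7/25; 3/20+9/50→33/100; 9/50+21/100→39/100; 7/25+33/100→61/100; 39/100+61/100→1. L = 141/50 ≈ 2.8200.
Efficiency = H/L = 2.7695/2.8200 = 98.2%.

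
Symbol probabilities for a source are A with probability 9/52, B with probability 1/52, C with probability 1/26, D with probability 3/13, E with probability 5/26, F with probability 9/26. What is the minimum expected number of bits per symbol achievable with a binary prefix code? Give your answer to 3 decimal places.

Repeatedly combine the two least-probable nodes; the expected code length is the sum of the merged weights.
merge 1/52 + 1/26 → 3/52
merge 3/52 + 9/52 → 3/13
merge 5/26 + 3/13 → 11/26
merge 3/13 + 9/26 → 15/26
merge 11/26 + 15/26 → 1
L = 3/52 + 3/13 + 11/26 + 15/26 + 1 = 119/52 ≈ 2.288 bits/symbol.

2.288 bits/symbol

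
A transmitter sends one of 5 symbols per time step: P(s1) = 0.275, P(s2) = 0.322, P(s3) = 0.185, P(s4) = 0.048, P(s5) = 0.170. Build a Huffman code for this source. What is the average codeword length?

2.218 bits/symbol

Repeatedly combine the two least-probable nodes; the expected code length is the sum of the merged weights.
merge 6/125 + 17/100 → 109/500
merge 37/200 + 109/500 → 403/1000
merge 11/40 + 161/500 → 597/1000
merge 403/1000 + 597/1000 → 1
L = 109/500 + 403/1000 + 597/1000 + 1 = 1109/500 = 2.218 bits/symbol.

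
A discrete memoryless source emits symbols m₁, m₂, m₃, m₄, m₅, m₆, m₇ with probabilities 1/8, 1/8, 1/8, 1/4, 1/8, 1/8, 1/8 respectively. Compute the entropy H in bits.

Each probability is a power of 1/2, so log₂(1/p) is an integer.
H = Σ p·log₂(1/p) = 1/8·3 + 1/8·3 + 1/8·3 + 1/4·2 + 1/8·3 + 1/8·3 + 1/8·3 = 2.75 bits.

2.75 bits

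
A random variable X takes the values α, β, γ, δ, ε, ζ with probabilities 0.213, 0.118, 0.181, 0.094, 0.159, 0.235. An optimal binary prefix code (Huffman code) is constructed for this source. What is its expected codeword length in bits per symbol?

Repeatedly combine the two least-probable nodes; the expected code length is the sum of the merged weights.
merge 47/500 + 59/500 → 53/250
merge 159/1000 + 181/1000 → 17/50
merge 53/250 + 213/1000 → 17/40
merge 47/200 + 17/50 → 23/40
merge 17/40 + 23/40 → 1
L = 53/250 + 17/50 + 17/40 + 23/40 + 1 = 319/125 = 2.552 bits/symbol.

2.552 bits/symbol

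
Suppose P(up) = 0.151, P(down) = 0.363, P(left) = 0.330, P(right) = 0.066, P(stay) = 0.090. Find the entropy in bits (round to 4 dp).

H = −Σ pᵢ log₂ pᵢ.
−0.151·log₂(0.151) = 0.4118
−0.363·log₂(0.363) = 0.5307
−0.330·log₂(0.330) = 0.5278
−0.066·log₂(0.066) = 0.2588
−0.090·log₂(0.090) = 0.3127
Sum ≈ 2.0418 → 2.0418 bits.

2.0418 bits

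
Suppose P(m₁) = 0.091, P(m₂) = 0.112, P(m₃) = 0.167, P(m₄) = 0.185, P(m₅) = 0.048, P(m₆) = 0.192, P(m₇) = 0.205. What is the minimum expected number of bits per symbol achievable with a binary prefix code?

2.742 bits/symbol

Repeatedly combine the two least-probable nodes; the expected code length is the sum of the merged weights.
merge 6/125 + 91/1000 → 139/1000
merge 14/125 + 139/1000 → 251/1000
merge 167/1000 + 37/200 → 44/125
merge 24/125 + 41/200 → 397/1000
merge 251/1000 + 44/125 → 603/1000
merge 397/1000 + 603/1000 → 1
L = 139/1000 + 251/1000 + 44/125 + 397/1000 + 603/1000 + 1 = 1371/500 = 2.742 bits/symbol.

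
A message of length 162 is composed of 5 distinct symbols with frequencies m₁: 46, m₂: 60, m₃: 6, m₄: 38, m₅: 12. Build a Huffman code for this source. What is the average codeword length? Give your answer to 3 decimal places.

Probabilities are the counts divided by 162.
Repeatedly combine the two least-probable nodes; the expected code length is the sum of the merged weights.
merge 1/27 + 2/27 → 1/9
merge 1/9 + 19/81 → 28/81
merge 23/81 + 28/81 → 17/27
merge 10/27 + 17/27 → 1
L = 1/9 + 28/81 + 17/27 + 1 = 169/81 ≈ 2.086 bits/symbol.

2.086 bits/symbol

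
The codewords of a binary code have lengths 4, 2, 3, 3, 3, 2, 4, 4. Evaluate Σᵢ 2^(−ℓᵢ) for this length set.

With common denominator 2^4 = 16: Σ 2^(−ℓᵢ) = 1/16 + 4/16 + 2/16 + 2/16 + 2/16 + 4/16 + 1/16 + 1/16 = 17/16 = 1.0625.

1.0625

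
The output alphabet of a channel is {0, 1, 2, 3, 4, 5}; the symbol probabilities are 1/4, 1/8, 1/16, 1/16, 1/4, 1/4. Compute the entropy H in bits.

Each probability is a power of 1/2, so log₂(1/p) is an integer.
H = Σ p·log₂(1/p) = 1/4·2 + 1/8·3 + 1/16·4 + 1/16·4 + 1/4·2 + 1/4·2 = 2.375 bits.

2.375 bits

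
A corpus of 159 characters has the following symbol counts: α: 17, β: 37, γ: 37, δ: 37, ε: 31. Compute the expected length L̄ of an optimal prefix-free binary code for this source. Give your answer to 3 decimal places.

2.302 bits/symbol

Probabilities are the counts divided by 159.
Repeatedly combine the two least-probable nodes; the expected code length is the sum of the merged weights.
merge 17/159 + 31/159 → 16/53
merge 37/159 + 37/159 → 74/159
merge 37/159 + 16/53 → 85/159
merge 74/159 + 85/159 → 1
L = 16/53 + 74/159 + 85/159 + 1 = 122/53 ≈ 2.302 bits/symbol.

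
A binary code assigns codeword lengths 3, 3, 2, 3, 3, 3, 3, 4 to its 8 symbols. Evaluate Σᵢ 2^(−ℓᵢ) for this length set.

1.0625

With common denominator 2^4 = 16: Σ 2^(−ℓᵢ) = 2/16 + 2/16 + 4/16 + 2/16 + 2/16 + 2/16 + 2/16 + 1/16 = 17/16 = 1.0625.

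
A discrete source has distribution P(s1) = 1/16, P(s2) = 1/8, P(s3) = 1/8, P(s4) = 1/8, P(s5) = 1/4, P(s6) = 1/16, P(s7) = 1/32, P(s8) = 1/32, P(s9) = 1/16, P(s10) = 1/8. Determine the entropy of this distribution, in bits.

Each probability is a power of 1/2, so log₂(1/p) is an integer.
H = Σ p·log₂(1/p) = 1/16·4 + 1/8·3 + 1/8·3 + 1/8·3 + 1/4·2 + 1/16·4 + 1/32·5 + 1/32·5 + 1/16·4 + 1/8·3 = 3.0625 bits.

3.0625 bits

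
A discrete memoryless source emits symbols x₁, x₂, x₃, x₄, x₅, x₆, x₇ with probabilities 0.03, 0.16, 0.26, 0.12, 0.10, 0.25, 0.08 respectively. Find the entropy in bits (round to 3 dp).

2.571 bits

H = −Σ pᵢ log₂ pᵢ.
−0.03·log₂(0.03) = 0.1518
−0.16·log₂(0.16) = 0.4230
−0.26·log₂(0.26) = 0.5053
−0.12·log₂(0.12) = 0.3671
−0.10·log₂(0.10) = 0.3322
−0.25·log₂(0.25) = 0.5000
−0.08·log₂(0.08) = 0.2915
Sum ≈ 2.5708 → 2.571 bits.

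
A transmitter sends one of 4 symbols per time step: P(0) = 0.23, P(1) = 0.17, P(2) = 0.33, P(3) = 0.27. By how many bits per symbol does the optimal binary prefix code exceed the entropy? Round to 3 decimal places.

Entropy H = −Σ p log₂ p ≈ 1.9601 bits.
Huffman merges: 17/100+23/100→2/5; 27/100+33/100→3/5; 2/5+3/5→1. L = 2 ≈ 2.0000.
L − H = 2.0000 − 1.9601 = 0.040 bits.

0.040 bits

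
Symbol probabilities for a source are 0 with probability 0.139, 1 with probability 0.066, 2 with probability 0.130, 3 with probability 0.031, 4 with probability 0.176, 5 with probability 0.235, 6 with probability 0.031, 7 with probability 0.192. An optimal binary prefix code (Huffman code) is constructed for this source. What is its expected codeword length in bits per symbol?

Repeatedly combine the two least-probable nodes; the expected code length is the sum of the merged weights.
merge 31/1000 + 31/1000 → 31/500
merge 31/500 + 33/500 → 16/125
merge 16/125 + 13/100 → 129/500
merge 139/1000 + 22/125 → 63/200
merge 24/125 + 47/200 → 427/1000
merge 129/500 + 63/200 → 573/1000
merge 427/1000 + 573/1000 → 1
L = 31/500 + 16/125 + 129/500 + 63/200 + 427/1000 + 573/1000 + 1 = 2763/1000 = 2.763 bits/symbol.

2.763 bits/symbol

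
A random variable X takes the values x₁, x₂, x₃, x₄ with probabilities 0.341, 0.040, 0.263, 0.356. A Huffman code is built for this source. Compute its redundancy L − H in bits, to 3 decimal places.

0.195 bits

Entropy H = −Σ p log₂ p ≈ 1.7523 bits.
Huffman merges: 1/25+263/1000→303/1000; 303/1000+341/1000→161/250; 89/250+161/250→1. L = 1947/1000 ≈ 1.9470.
L − H = 1.9470 − 1.7523 = 0.195 bits.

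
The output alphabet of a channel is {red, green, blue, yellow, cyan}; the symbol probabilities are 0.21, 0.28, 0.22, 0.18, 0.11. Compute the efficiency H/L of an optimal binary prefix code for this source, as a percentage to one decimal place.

Entropy H = −Σ p log₂ p ≈ 2.2632 bits.
Huffman merges: 11/100+9/50→29/100; 21/100+11/50→43/100; 7/25+29/100→57/100; 43/100+57/100→1. L = 229/100 ≈ 2.2900.
Efficiency = H/L = 2.2632/2.2900 = 98.8%.

98.8%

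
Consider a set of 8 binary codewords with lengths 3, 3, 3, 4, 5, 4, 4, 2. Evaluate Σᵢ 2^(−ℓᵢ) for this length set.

0.84375

With common denominator 2^5 = 32: Σ 2^(−ℓᵢ) = 4/32 + 4/32 + 4/32 + 2/32 + 1/32 + 2/32 + 2/32 + 8/32 = 27/32 = 0.84375.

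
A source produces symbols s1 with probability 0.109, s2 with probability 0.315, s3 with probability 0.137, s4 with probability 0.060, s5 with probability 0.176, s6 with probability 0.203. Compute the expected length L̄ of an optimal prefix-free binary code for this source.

Repeatedly combine the two least-probable nodes; the expected code length is the sum of the merged weights.
merge 3/50 + 109/1000 → 169/1000
merge 137/1000 + 169/1000 → 153/500
merge 22/125 + 203/1000 → 379/1000
merge 153/500 + 63/200 → 621/1000
merge 379/1000 + 621/1000 → 1
L = 169/1000 + 153/500 + 379/1000 + 621/1000 + 1 = 99/40 = 2.475 bits/symbol.

2.475 bits/symbol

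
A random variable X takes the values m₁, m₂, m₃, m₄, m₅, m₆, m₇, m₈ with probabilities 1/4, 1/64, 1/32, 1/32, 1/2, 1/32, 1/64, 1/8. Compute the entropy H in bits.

Each probability is a power of 1/2, so log₂(1/p) is an integer.
H = Σ p·log₂(1/p) = 1/4·2 + 1/64·6 + 1/32·5 + 1/32·5 + 1/2·1 + 1/32·5 + 1/64·6 + 1/8·3 = 2.03125 bits.

2.03125 bits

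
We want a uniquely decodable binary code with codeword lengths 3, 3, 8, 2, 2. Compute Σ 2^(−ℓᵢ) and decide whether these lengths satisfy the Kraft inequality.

0.75390625; yes

With common denominator 2^8 = 256: Σ 2^(−ℓᵢ) = 32/256 + 32/256 + 1/256 + 64/256 + 64/256 = 193/256 = 0.75390625.
Kraft's inequality requires Σ ≤ 1; here Σ = 0.75390625 ≤ 1, so such a prefix code exists.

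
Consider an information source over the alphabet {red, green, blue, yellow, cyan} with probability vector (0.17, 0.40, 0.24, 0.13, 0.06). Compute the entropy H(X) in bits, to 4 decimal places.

2.0837 bits

H = −Σ pᵢ log₂ pᵢ.
−0.17·log₂(0.17) = 0.4346
−0.40·log₂(0.40) = 0.5288
−0.24·log₂(0.24) = 0.4941
−0.13·log₂(0.13) = 0.3826
−0.06·log₂(0.06) = 0.2435
Sum ≈ 2.0837 → 2.0837 bits.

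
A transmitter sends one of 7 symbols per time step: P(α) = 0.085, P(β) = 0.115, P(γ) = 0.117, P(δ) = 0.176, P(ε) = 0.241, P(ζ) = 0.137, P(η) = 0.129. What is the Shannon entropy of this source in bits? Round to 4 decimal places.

2.7332 bits

H = −Σ pᵢ log₂ pᵢ.
−0.085·log₂(0.085) = 0.3023
−0.115·log₂(0.115) = 0.3588
−0.117·log₂(0.117) = 0.3622
−0.176·log₂(0.176) = 0.4411
−0.241·log₂(0.241) = 0.4947
−0.137·log₂(0.137) = 0.3929
−0.129·log₂(0.129) = 0.3811
Sum ≈ 2.7332 → 2.7332 bits.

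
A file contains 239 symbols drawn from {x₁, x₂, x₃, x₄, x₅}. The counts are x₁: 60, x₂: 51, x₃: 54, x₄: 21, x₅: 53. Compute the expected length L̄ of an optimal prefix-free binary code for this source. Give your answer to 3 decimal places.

Probabilities are the counts divided by 239.
Repeatedly combine the two least-probable nodes; the expected code length is the sum of the merged weights.
merge 21/239 + 51/239 → 72/239
merge 53/239 + 54/239 → 107/239
merge 60/239 + 72/239 → 132/239
merge 107/239 + 132/239 → 1
L = 72/239 + 107/239 + 132/239 + 1 = 550/239 ≈ 2.301 bits/symbol.

2.301 bits/symbol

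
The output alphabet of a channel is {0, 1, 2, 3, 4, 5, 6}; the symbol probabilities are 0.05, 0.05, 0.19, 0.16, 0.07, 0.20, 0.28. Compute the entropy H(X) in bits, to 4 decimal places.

2.5576 bits

H = −Σ pᵢ log₂ pᵢ.
−0.05·log₂(0.05) = 0.2161
−0.05·log₂(0.05) = 0.2161
−0.19·log₂(0.19) = 0.4552
−0.16·log₂(0.16) = 0.4230
−0.07·log₂(0.07) = 0.2686
−0.20·log₂(0.20) = 0.4644
−0.28·log₂(0.28) = 0.5142
Sum ≈ 2.5576 → 2.5576 bits.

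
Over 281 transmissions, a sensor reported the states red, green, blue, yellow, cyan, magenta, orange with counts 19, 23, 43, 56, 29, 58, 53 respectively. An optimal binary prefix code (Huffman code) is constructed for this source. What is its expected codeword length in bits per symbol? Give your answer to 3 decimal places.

Probabilities are the counts divided by 281.
Repeatedly combine the two least-probable nodes; the expected code length is the sum of the merged weights.
merge 19/281 + 23/281 → 42/281
merge 29/281 + 42/281 → 71/281
merge 43/281 + 53/281 → 96/281
merge 56/281 + 58/281 → 114/281
merge 71/281 + 96/281 → 167/281
merge 114/281 + 167/281 → 1
L = 42/281 + 71/281 + 96/281 + 114/281 + 167/281 + 1 = 771/281 ≈ 2.744 bits/symbol.

2.744 bits/symbol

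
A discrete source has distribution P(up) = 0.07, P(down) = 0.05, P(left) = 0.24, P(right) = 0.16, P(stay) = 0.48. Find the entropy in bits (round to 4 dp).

H = −Σ pᵢ log₂ pᵢ.
−0.07·log₂(0.07) = 0.2686
−0.05·log₂(0.05) = 0.2161
−0.24·log₂(0.24) = 0.4941
−0.16·log₂(0.16) = 0.4230
−0.48·log₂(0.48) = 0.5083
Sum ≈ 1.9101 → 1.9101 bits.

1.9101 bits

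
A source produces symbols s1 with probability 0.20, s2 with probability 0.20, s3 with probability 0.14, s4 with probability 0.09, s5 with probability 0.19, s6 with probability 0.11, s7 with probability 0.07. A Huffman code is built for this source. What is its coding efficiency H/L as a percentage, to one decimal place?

Entropy H = −Σ p log₂ p ≈ 2.7126 bits.
Huffman merges: 7/100+9/100→4/25; 11/100+7/50→1/4; 4/25+19/100→7/20; 1/5+1/5→2/5; 1/4+7/20→3/5; 2/5+3/5→1. L = 69/25 ≈ 2.7600.
Efficiency = H/L = 2.7126/2.7600 = 98.3%.

98.3%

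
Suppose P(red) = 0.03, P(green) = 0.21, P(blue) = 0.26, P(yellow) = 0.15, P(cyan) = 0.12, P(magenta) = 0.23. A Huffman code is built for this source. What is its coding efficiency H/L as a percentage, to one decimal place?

97.8%

Entropy H = −Σ p log₂ p ≈ 2.3952 bits.
Huffman merges: 3/100+3/25→3/20; 3/20+3/20→3/10; 21/100+23/100→11/25; 13/50+3/10→14/25; 11/25+14/25→1. L = 49/20 ≈ 2.4500.
Efficiency = H/L = 2.3952/2.4500 = 97.8%.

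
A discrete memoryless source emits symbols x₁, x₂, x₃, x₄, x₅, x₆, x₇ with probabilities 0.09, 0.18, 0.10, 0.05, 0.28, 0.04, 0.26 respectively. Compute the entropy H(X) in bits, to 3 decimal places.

2.512 bits

H = −Σ pᵢ log₂ pᵢ.
−0.09·log₂(0.09) = 0.3127
−0.18·log₂(0.18) = 0.4453
−0.10·log₂(0.10) = 0.3322
−0.05·log₂(0.05) = 0.2161
−0.28·log₂(0.28) = 0.5142
−0.04·log₂(0.04) = 0.1858
−0.26·log₂(0.26) = 0.5053
Sum ≈ 2.5115 → 2.512 bits.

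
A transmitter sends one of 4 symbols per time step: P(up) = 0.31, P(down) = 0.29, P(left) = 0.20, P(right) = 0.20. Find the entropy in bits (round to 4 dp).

H = −Σ pᵢ log₂ pᵢ.
−0.31·log₂(0.31) = 0.5238
−0.29·log₂(0.29) = 0.5179
−0.20·log₂(0.20) = 0.4644
−0.20·log₂(0.20) = 0.4644
Sum ≈ 1.9705 → 1.9705 bits.

1.9705 bits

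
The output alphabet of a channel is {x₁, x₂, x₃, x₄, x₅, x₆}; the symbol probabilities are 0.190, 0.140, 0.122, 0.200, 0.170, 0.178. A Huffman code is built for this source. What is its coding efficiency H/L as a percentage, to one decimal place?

98.3%

Entropy H = −Σ p log₂ p ≈ 2.5648 bits.
Huffman merges: 61/500+7/50→131/500; 17/100+89/500→87/250; 19/100+1/5→39/100; 131/500+87/250→61/100; 39/100+61/100→1. L = 261/100 ≈ 2.6100.
Efficiency = H/L = 2.5648/2.6100 = 98.3%.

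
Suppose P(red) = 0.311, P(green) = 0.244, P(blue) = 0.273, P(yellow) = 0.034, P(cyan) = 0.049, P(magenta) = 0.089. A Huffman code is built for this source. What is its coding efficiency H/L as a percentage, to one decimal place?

Entropy H = −Σ p log₂ p ≈ 2.2216 bits.
Huffman merges: 17/500+49/1000→83/1000; 83/1000+89/1000→43/250; 43/250+61/250→52/125; 273/1000+311/1000→73/125; 52/125+73/125→1. L = 451/200 ≈ 2.2550.
Efficiency = H/L = 2.2216/2.2550 = 98.5%.

98.5%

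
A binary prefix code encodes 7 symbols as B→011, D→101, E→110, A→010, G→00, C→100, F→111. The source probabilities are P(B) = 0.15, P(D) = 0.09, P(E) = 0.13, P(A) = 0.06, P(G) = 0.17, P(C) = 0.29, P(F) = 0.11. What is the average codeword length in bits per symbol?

L̄ = Σ pᵢ·ℓᵢ = 0.15·3 + 0.09·3 + 0.13·3 + 0.06·3 + 0.17·2 + 0.29·3 + 0.11·3 = 2.83 bits/symbol.

2.83 bits/symbol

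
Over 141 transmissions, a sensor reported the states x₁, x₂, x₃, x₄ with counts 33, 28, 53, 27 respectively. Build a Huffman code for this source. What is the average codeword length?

2 bits/symbol

Probabilities are the counts divided by 141.
Repeatedly combine the two least-probable nodes; the expected code length is the sum of the merged weights.
merge 9/47 + 28/141 → 55/141
merge 11/47 + 53/141 → 86/141
merge 55/141 + 86/141 → 1
L = 55/141 + 86/141 + 1 = 2 bits/symbol.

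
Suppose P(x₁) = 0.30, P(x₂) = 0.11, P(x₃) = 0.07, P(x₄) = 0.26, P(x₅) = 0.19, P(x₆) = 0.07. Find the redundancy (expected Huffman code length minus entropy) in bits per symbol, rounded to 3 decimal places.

0.021 bits

Entropy H = −Σ p log₂ p ≈ 2.3690 bits.
Huffman merges: 7/100+7/100→7/50; 11/100+7/50→1/4; 19/100+1/4→11/25; 13/50+3/10→14/25; 11/25+14/25→1. L = 239/100 ≈ 2.3900.
L − H = 2.3900 − 2.3690 = 0.021 bits.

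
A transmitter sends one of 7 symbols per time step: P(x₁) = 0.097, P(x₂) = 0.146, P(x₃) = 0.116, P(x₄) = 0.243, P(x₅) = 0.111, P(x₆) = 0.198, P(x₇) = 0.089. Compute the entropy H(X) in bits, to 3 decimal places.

2.713 bits

H = −Σ pᵢ log₂ pᵢ.
−0.097·log₂(0.097) = 0.3265
−0.146·log₂(0.146) = 0.4053
−0.116·log₂(0.116) = 0.3605
−0.243·log₂(0.243) = 0.4960
−0.111·log₂(0.111) = 0.3520
−0.198·log₂(0.198) = 0.4626
−0.089·log₂(0.089) = 0.3106
Sum ≈ 2.7135 → 2.713 bits.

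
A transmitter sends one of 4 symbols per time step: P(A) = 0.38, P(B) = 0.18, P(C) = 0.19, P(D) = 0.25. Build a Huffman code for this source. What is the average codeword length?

1.99 bits/symbol

Repeatedly combine the two least-probable nodes; the expected code length is the sum of the merged weights.
merge 9/50 + 19/100 → 37/100
merge 1/4 + 37/100 → 31/50
merge 19/50 + 31/50 → 1
L = 37/100 + 31/50 + 1 = 199/100 = 1.99 bits/symbol.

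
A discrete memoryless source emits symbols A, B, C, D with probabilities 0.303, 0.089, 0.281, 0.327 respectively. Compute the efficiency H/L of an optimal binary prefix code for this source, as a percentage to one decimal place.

93.7%

Entropy H = −Σ p log₂ p ≈ 1.8745 bits.
Huffman merges: 89/1000+281/1000→37/100; 303/1000+327/1000→63/100; 37/100+63/100→1. L = 2 ≈ 2.0000.
Efficiency = H/L = 1.8745/2.0000 = 93.7%.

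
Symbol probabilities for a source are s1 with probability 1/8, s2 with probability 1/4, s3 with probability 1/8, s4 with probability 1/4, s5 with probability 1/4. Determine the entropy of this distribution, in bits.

2.25 bits

Each probability is a power of 1/2, so log₂(1/p) is an integer.
H = Σ p·log₂(1/p) = 1/8·3 + 1/4·2 + 1/8·3 + 1/4·2 + 1/4·2 = 2.25 bits.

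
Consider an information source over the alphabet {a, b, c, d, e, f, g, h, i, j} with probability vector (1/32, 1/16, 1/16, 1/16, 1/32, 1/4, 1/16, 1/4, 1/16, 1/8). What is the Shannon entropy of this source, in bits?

Each probability is a power of 1/2, so log₂(1/p) is an integer.
H = Σ p·log₂(1/p) = 1/32·5 + 1/16·4 + 1/16·4 + 1/16·4 + 1/32·5 + 1/4·2 + 1/16·4 + 1/4·2 + 1/16·4 + 1/8·3 = 2.9375 bits.

2.9375 bits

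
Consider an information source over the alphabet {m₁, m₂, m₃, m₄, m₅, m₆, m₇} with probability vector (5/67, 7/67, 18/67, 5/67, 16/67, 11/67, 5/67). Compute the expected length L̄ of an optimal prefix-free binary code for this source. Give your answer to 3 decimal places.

2.642 bits/symbol

Repeatedly combine the two least-probable nodes; the expected code length is the sum of the merged weights.
merge 5/67 + 5/67 → 10/67
merge 5/67 + 7/67 → 12/67
merge 10/67 + 11/67 → 21/67
merge 12/67 + 16/67 → 28/67
merge 18/67 + 21/67 → 39/67
merge 28/67 + 39/67 → 1
L = 10/67 + 12/67 + 21/67 + 28/67 + 39/67 + 1 = 177/67 ≈ 2.642 bits/symbol.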